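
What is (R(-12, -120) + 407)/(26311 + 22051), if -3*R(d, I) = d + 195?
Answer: 173/24181 ≈ 0.0071544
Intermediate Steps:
R(d, I) = -65 - d/3 (R(d, I) = -(d + 195)/3 = -(195 + d)/3 = -65 - d/3)
(R(-12, -120) + 407)/(26311 + 22051) = ((-65 - ⅓*(-12)) + 407)/(26311 + 22051) = ((-65 + 4) + 407)/48362 = (-61 + 407)*(1/48362) = 346*(1/48362) = 173/24181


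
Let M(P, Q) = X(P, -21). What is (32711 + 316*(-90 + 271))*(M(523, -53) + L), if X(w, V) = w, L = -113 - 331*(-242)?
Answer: 7238592384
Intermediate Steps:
L = 79989 (L = -113 + 80102 = 79989)
M(P, Q) = P
(32711 + 316*(-90 + 271))*(M(523, -53) + L) = (32711 + 316*(-90 + 271))*(523 + 79989) = (32711 + 316*181)*80512 = (32711 + 57196)*80512 = 89907*80512 = 7238592384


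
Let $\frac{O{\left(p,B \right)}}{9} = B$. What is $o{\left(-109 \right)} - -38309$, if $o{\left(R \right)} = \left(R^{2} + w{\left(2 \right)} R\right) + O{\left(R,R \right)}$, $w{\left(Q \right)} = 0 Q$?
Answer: $49209$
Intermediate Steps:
$O{\left(p,B \right)} = 9 B$
$w{\left(Q \right)} = 0$
$o{\left(R \right)} = R^{2} + 9 R$ ($o{\left(R \right)} = \left(R^{2} + 0 R\right) + 9 R = \left(R^{2} + 0\right) + 9 R = R^{2} + 9 R$)
$o{\left(-109 \right)} - -38309 = - 109 \left(9 - 109\right) - -38309 = \left(-109\right) \left(-100\right) + 38309 = 10900 + 38309 = 49209$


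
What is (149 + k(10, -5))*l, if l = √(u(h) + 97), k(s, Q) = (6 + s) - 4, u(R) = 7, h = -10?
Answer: 322*√26 ≈ 1641.9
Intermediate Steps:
k(s, Q) = 2 + s
l = 2*√26 (l = √(7 + 97) = √104 = 2*√26 ≈ 10.198)
(149 + k(10, -5))*l = (149 + (2 + 10))*(2*√26) = (149 + 12)*(2*√26) = 161*(2*√26) = 322*√26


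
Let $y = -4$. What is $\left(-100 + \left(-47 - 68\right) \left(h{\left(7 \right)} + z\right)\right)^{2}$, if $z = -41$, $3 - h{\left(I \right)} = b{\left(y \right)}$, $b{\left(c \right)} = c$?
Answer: $14516100$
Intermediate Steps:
$h{\left(I \right)} = 7$ ($h{\left(I \right)} = 3 - -4 = 3 + 4 = 7$)
$\left(-100 + \left(-47 - 68\right) \left(h{\left(7 \right)} + z\right)\right)^{2} = \left(-100 + \left(-47 - 68\right) \left(7 - 41\right)\right)^{2} = \left(-100 - -3910\right)^{2} = \left(-100 + 3910\right)^{2} = 3810^{2} = 14516100$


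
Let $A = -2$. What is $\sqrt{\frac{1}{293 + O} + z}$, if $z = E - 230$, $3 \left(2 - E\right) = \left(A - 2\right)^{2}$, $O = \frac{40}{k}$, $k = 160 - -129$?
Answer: $\frac{i \sqrt{186066874543}}{28239} \approx 15.275 i$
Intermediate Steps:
$k = 289$ ($k = 160 + 129 = 289$)
$O = \frac{40}{289} \approx 0.13841$
$E = - \frac{10}{3}$ ($E = 2 - \frac{\left(-2 - 2\right)^{2}}{3} = 2 - \frac{\left(-4\right)^{2}}{3} = 2 - \frac{16}{3} = - \frac{10}{3} \approx -3.3333$)
$z = - \frac{700}{3}$ ($z = - \frac{10}{3} - 230 = - \frac{700}{3} \approx -233.33$)
$\sqrt{\frac{1}{293 + O} + z} = \sqrt{\frac{1}{293 + \frac{40}{289}} - \frac{700}{3}} = \sqrt{\frac{1}{\frac{84717}{289}} - \frac{700}{3}} = \sqrt{\frac{289}{84717} - \frac{700}{3}} = \sqrt{- \frac{19767011}{84717}} = \frac{i \sqrt{186066874543}}{28239}$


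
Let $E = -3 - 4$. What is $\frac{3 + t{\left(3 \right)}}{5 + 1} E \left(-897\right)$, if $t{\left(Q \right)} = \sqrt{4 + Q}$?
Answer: $\frac{6279}{2} + \frac{2093 \sqrt{7}}{2} \approx 5908.3$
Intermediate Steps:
$E = -7$
$\frac{3 + t{\left(3 \right)}}{5 + 1} E \left(-897\right) = \frac{3 + \sqrt{4 + 3}}{5 + 1} \left(-7\right) \left(-897\right) = \frac{3 + \sqrt{7}}{6} \left(-7\right) \left(-897\right) = \left(3 + \sqrt{7}\right) \frac{1}{6} \left(-7\right) \left(-897\right) = \left(\frac{1}{2} + \frac{\sqrt{7}}{6}\right) \left(-7\right) \left(-897\right) = \left(- \frac{7}{2} - \frac{7 \sqrt{7}}{6}\right) \left(-897\right) = \frac{6279}{2} + \frac{2093 \sqrt{7}}{2}$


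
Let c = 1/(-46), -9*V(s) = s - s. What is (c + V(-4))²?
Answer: 1/2116 ≈ 0.00047259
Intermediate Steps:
V(s) = 0 (V(s) = -(s - s)/9 = -⅑*0 = 0)
c = -1/46 ≈ -0.021739
(c + V(-4))² = (-1/46 + 0)² = (-1/46)² = 1/2116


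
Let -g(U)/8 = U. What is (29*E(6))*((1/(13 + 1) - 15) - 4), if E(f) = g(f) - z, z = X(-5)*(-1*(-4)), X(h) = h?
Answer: 15370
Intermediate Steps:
g(U) = -8*U
z = -20 (z = -(-5)*(-4) = -5*4 = -20)
E(f) = 20 - 8*f (E(f) = -8*f - 1*(-20) = -8*f + 20 = 20 - 8*f)
(29*E(6))*((1/(13 + 1) - 15) - 4) = (29*(20 - 8*6))*((1/(13 + 1) - 15) - 4) = (29*(20 - 48))*((1/14 - 15) - 4) = (29*(-28))*((1/14 - 15) - 4) = -812*(-209/14 - 4) = -812*(-265/14) = 15370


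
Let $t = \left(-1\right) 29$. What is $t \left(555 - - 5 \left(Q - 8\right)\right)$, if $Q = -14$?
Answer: $-12905$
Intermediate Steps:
$t = -29$
$t \left(555 - - 5 \left(Q - 8\right)\right) = - 29 \left(555 - - 5 \left(-14 - 8\right)\right) = - 29 \left(555 - \left(-5\right) \left(-22\right)\right) = - 29 \left(555 - 110\right) = \left(-29\right) 445 = -12905$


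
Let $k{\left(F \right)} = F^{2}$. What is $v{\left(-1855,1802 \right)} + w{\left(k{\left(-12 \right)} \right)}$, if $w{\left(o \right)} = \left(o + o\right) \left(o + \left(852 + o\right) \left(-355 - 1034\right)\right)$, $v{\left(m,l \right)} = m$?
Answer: $-398392255$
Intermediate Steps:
$w{\left(o \right)} = 2 o \left(-1183428 - 1388 o\right)$ ($w{\left(o \right)} = 2 o \left(o + \left(852 + o\right) \left(-1389\right)\right) = 2 o \left(o - \left(1183428 + 1389 o\right)\right) = 2 o \left(-1183428 - 1388 o\right)$)
$v{\left(-1855,1802 \right)} + w{\left(k{\left(-12 \right)} \right)} = -1855 - 8 \left(-12\right)^{2} \left(295857 + 347 \left(-12\right)^{2}\right) = -1855 - 1152 \left(295857 + 347 \cdot 144\right) = -1855 - 1152 \left(295857 + 49968\right) = -1855 - 1152 \cdot 345825 = -1855 - 398390400 = -398392255$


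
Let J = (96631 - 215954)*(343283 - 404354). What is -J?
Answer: -7287174933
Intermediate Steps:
J = 7287174933 (J = -119323*(-61071) = 7287174933)
-J = -1*7287174933 = -7287174933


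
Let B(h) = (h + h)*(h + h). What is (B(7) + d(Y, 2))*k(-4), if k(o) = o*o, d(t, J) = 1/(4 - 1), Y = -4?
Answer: 9424/3 ≈ 3141.3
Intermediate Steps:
B(h) = 4*h² (B(h) = (2*h)*(2*h) = 4*h²)
d(t, J) = ⅓ (d(t, J) = 1/3 = ⅓)
k(o) = o²
(B(7) + d(Y, 2))*k(-4) = (4*7² + ⅓)*(-4)² = (4*49 + ⅓)*16 = (196 + ⅓)*16 = (589/3)*16 = 9424/3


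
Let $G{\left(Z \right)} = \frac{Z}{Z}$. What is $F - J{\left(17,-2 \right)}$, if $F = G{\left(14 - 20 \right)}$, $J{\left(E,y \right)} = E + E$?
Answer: $-33$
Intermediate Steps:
$J{\left(E,y \right)} = 2 E$
$G{\left(Z \right)} = 1$
$F = 1$
$F - J{\left(17,-2 \right)} = 1 - 2 \cdot 17 = 1 - 34 = -33$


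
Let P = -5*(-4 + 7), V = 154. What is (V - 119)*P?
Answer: -525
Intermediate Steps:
P = -15 (P = -5*3 = -15)
(V - 119)*P = (154 - 119)*(-15) = 35*(-15) = -525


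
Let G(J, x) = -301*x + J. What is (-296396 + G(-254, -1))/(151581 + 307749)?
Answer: -98783/153110 ≈ -0.64518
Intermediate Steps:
G(J, x) = J - 301*x
(-296396 + G(-254, -1))/(151581 + 307749) = (-296396 + (-254 - 301*(-1)))/(151581 + 307749) = (-296396 + (-254 + 301))/459330 = (-296396 + 47)*(1/459330) = -296349*1/459330 = -98783/153110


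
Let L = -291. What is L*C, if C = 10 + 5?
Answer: -4365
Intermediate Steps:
C = 15
L*C = -291*15 = -4365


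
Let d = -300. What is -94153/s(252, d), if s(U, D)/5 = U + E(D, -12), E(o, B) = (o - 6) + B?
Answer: 94153/330 ≈ 285.31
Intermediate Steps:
E(o, B) = -6 + B + o (E(o, B) = (-6 + o) + B = -6 + B + o)
s(U, D) = -90 + 5*D + 5*U (s(U, D) = 5*(U + (-6 - 12 + D)) = 5*(U + (-18 + D)) = 5*(-18 + D + U) = -90 + 5*D + 5*U)
-94153/s(252, d) = -94153/(-90 + 5*(-300) + 5*252) = -94153/(-90 - 1500 + 1260) = -94153/(-330) = -94153*(-1/330) = 94153/330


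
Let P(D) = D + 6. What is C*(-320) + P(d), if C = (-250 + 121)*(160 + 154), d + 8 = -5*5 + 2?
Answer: 12961895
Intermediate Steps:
d = -31 (d = -8 + (-5*5 + 2) = -8 + (-25 + 2) = -8 - 23 = -31)
P(D) = 6 + D
C = -40506 (C = -129*314 = -40506)
C*(-320) + P(d) = -40506*(-320) + (6 - 31) = 12961920 - 25 = 12961895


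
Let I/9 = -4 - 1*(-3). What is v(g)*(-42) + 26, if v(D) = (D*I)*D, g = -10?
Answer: 37826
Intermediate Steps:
I = -9 (I = 9*(-4 - 1*(-3)) = 9*(-4 + 3) = 9*(-1) = -9)
v(D) = -9*D² (v(D) = (D*(-9))*D = (-9*D)*D = -9*D²)
v(g)*(-42) + 26 = -9*(-10)²*(-42) + 26 = -9*100*(-42) + 26 = -900*(-42) + 26 = 37800 + 26 = 37826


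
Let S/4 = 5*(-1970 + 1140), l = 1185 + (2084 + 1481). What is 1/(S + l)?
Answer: -1/11850 ≈ -8.4388e-5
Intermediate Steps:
l = 4750 (l = 1185 + 3565 = 4750)
S = -16600 (S = 4*(5*(-1970 + 1140)) = 4*(5*(-830)) = 4*(-4150) = -16600)
1/(S + l) = 1/(-16600 + 4750) = 1/(-11850) = -1/11850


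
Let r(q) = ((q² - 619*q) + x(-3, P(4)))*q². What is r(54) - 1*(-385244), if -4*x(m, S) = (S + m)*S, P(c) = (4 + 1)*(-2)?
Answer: -88676686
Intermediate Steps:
P(c) = -10 (P(c) = 5*(-2) = -10)
x(m, S) = -S*(S + m)/4 (x(m, S) = -(S + m)*S/4 = -S*(S + m)/4)
r(q) = q²*(-65/2 + q² - 619*q) (r(q) = ((q² - 619*q) - ¼*(-10)*(-10 - 3))*q² = ((q² - 619*q) - ¼*(-10)*(-13))*q² = ((q² - 619*q) - 65/2)*q² = (-65/2 + q² - 619*q)*q² = q²*(-65/2 + q² - 619*q))
r(54) - 1*(-385244) = 54²*(-65/2 + 54² - 619*54) - 1*(-385244) = 2916*(-65/2 + 2916 - 33426) + 385244 = 2916*(-61085/2) + 385244 = -89061930 + 385244 = -88676686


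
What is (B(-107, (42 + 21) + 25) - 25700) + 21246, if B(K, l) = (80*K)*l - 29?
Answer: -757763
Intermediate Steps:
B(K, l) = -29 + 80*K*l (B(K, l) = 80*K*l - 29 = -29 + 80*K*l)
(B(-107, (42 + 21) + 25) - 25700) + 21246 = ((-29 + 80*(-107)*((42 + 21) + 25)) - 25700) + 21246 = ((-29 + 80*(-107)*(63 + 25)) - 25700) + 21246 = ((-29 + 80*(-107)*88) - 25700) + 21246 = ((-29 - 753280) - 25700) + 21246 = (-753309 - 25700) + 21246 = -779009 + 21246 = -757763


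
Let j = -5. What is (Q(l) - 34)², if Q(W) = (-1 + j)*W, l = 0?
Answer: 1156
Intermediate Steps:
Q(W) = -6*W (Q(W) = (-1 - 5)*W = -6*W)
(Q(l) - 34)² = (-6*0 - 34)² = (0 - 34)² = (-34)² = 1156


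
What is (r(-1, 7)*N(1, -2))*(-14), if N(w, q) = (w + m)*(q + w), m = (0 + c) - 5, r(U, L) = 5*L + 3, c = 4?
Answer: 0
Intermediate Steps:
r(U, L) = 3 + 5*L
m = -1 (m = (0 + 4) - 5 = 4 - 5 = -1)
N(w, q) = (-1 + w)*(q + w) (N(w, q) = (w - 1)*(q + w) = (-1 + w)*(q + w))
(r(-1, 7)*N(1, -2))*(-14) = ((3 + 5*7)*(1**2 - 1*(-2) - 1*1 - 2*1))*(-14) = ((3 + 35)*(1 + 2 - 1 - 2))*(-14) = (38*0)*(-14) = 0*(-14) = 0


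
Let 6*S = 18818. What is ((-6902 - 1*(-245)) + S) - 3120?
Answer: -19922/3 ≈ -6640.7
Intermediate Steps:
S = 9409/3 (S = (⅙)*18818 = 9409/3 ≈ 3136.3)
((-6902 - 1*(-245)) + S) - 3120 = ((-6902 - 1*(-245)) + 9409/3) - 3120 = ((-6902 + 245) + 9409/3) - 3120 = (-6657 + 9409/3) - 3120 = -10562/3 - 3120 = -19922/3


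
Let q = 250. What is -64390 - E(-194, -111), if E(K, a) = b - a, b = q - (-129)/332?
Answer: -21497461/332 ≈ -64751.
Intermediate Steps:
b = 83129/332 (b = 250 - (-129)/332 = 250 - 1*(-129/332) = 250 + 129/332 = 83129/332 ≈ 250.39)
E(K, a) = 83129/332 - a
-64390 - E(-194, -111) = -64390 - (83129/332 - 1*(-111)) = -64390 - (83129/332 + 111) = -64390 - 1*119981/332 = -64390 - 119981/332 = -21497461/332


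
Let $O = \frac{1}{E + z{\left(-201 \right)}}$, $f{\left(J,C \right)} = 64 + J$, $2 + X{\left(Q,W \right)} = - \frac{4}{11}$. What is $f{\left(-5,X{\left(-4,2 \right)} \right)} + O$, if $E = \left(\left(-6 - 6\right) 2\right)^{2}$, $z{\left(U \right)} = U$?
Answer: $\frac{22126}{375} \approx 59.003$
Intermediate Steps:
$X{\left(Q,W \right)} = - \frac{26}{11}$ ($X{\left(Q,W \right)} = -2 - \frac{4}{11} = - \frac{26}{11}$)
$E = 576$ ($E = \left(\left(-12\right) 2\right)^{2} = \left(-24\right)^{2} = 576$)
$O = \frac{1}{375}$ ($O = \frac{1}{576 - 201} = \frac{1}{375} \approx 0.0026667$)
$f{\left(-5,X{\left(-4,2 \right)} \right)} + O = \left(64 - 5\right) + \frac{1}{375} = 59 + \frac{1}{375} = \frac{22126}{375}$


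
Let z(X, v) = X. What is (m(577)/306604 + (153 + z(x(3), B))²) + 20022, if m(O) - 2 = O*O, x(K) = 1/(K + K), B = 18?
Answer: 59994434591/1379718 ≈ 43483.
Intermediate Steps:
x(K) = 1/(2*K)
m(O) = 2 + O² (m(O) = 2 + O*O = 2 + O²)
(m(577)/306604 + (153 + z(x(3), B))²) + 20022 = ((2 + 577²)/306604 + (153 + (½)/3)²) + 20022 = ((2 + 332929)*(1/306604) + (153 + (½)*(⅓))²) + 20022 = (332931*(1/306604) + (153 + ⅙)²) + 20022 = (332931/306604 + (919/6)²) + 20022 = (332931/306604 + 844561/36) + 20022 = 32369720795/1379718 + 20022 = 59994434591/1379718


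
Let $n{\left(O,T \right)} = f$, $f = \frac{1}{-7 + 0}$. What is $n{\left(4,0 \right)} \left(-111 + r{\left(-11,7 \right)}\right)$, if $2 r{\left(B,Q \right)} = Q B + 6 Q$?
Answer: $\frac{257}{14} \approx 18.357$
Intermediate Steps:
$r{\left(B,Q \right)} = 3 Q + \frac{B Q}{2}$ ($r{\left(B,Q \right)} = \frac{Q B + 6 Q}{2} = \frac{B Q + 6 Q}{2} = \frac{6 Q + B Q}{2} = 3 Q + \frac{B Q}{2}$)
$f = - \frac{1}{7}$ ($f = \frac{1}{-7} = - \frac{1}{7} \approx -0.14286$)
$n{\left(O,T \right)} = - \frac{1}{7}$
$n{\left(4,0 \right)} \left(-111 + r{\left(-11,7 \right)}\right) = - \frac{-111 + \frac{1}{2} \cdot 7 \left(6 - 11\right)}{7} = - \frac{-111 + \frac{1}{2} \cdot 7 \left(-5\right)}{7} = - \frac{-111 - \frac{35}{2}}{7} = \left(- \frac{1}{7}\right) \left(- \frac{257}{2}\right) = \frac{257}{14}$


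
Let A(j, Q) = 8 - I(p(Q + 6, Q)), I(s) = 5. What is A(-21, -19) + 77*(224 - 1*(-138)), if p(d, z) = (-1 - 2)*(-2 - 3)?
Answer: 27877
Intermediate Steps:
p(d, z) = 15 (p(d, z) = -3*(-5) = 15)
A(j, Q) = 3 (A(j, Q) = 8 - 1*5 = 8 - 5 = 3)
A(-21, -19) + 77*(224 - 1*(-138)) = 3 + 77*(224 - 1*(-138)) = 3 + 77*(224 + 138) = 3 + 77*362 = 3 + 27874 = 27877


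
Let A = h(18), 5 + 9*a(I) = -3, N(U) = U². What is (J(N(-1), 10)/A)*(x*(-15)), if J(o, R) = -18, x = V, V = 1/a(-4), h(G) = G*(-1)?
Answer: 135/8 ≈ 16.875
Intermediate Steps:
a(I) = -8/9 (a(I) = -5/9 + (⅑)*(-3) = -5/9 - ⅓ = -8/9)
h(G) = -G
V = -9/8 (V = 1/(-8/9) = -9/8 ≈ -1.1250)
A = -18 (A = -1*18 = -18)
x = -9/8 ≈ -1.1250
(J(N(-1), 10)/A)*(x*(-15)) = (-18/(-18))*(-9/8*(-15)) = -18*(-1/18)*(135/8) = 1*(135/8) = 135/8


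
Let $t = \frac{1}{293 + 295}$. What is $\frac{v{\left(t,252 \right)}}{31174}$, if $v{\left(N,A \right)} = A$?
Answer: $\frac{126}{15587} \approx 0.0080837$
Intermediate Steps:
$t = \frac{1}{588} \approx 0.0017007$
$\frac{v{\left(t,252 \right)}}{31174} = \frac{252}{31174} = 252 \cdot \frac{1}{31174} = \frac{126}{15587}$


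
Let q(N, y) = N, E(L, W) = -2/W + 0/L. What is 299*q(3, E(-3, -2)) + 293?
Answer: 1190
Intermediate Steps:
E(L, W) = -2/W (E(L, W) = -2/W + 0 = -2/W)
299*q(3, E(-3, -2)) + 293 = 299*3 + 293 = 897 + 293 = 1190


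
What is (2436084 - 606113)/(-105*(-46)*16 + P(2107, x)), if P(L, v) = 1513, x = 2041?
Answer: 12797/551 ≈ 23.225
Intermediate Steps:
(2436084 - 606113)/(-105*(-46)*16 + P(2107, x)) = (2436084 - 606113)/(-105*(-46)*16 + 1513) = 1829971/(4830*16 + 1513) = 1829971/(77280 + 1513) = 1829971/78793 = 1829971*(1/78793) = 12797/551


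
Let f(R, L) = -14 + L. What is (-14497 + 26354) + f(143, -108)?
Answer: 11735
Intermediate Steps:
(-14497 + 26354) + f(143, -108) = (-14497 + 26354) + (-14 - 108) = 11857 - 122 = 11735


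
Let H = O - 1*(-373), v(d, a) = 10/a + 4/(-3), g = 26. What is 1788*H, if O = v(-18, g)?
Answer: 8647960/13 ≈ 6.6523e+5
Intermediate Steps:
v(d, a) = -4/3 + 10/a (v(d, a) = 10/a + 4*(-⅓) = 10/a - 4/3 = -4/3 + 10/a)
O = -37/39 (O = -4/3 + 10/26 = -4/3 + 10*(1/26) = -4/3 + 5/13 = -37/39 ≈ -0.94872)
H = 14510/39 (H = -37/39 - 1*(-373) = -37/39 + 373 = 14510/39 ≈ 372.05)
1788*H = 1788*(14510/39) = 8647960/13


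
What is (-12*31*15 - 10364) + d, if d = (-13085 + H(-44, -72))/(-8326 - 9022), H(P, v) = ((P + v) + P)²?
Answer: -276609027/17348 ≈ -15945.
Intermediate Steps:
H(P, v) = (v + 2*P)²
d = -12515/17348 (d = (-13085 + (-72 + 2*(-44))²)/(-8326 - 9022) = (-13085 + (-72 - 88)²)/(-17348) = (-13085 + (-160)²)*(-1/17348) = (-13085 + 25600)*(-1/17348) = 12515*(-1/17348) = -12515/17348 ≈ -0.72141)
(-12*31*15 - 10364) + d = (-12*31*15 - 10364) - 12515/17348 = (-372*15 - 10364) - 12515/17348 = (-5580 - 10364) - 12515/17348 = -15944 - 12515/17348 = -276609027/17348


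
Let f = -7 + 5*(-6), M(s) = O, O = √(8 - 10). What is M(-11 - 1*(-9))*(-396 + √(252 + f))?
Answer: I*√2*(-396 + √215) ≈ -539.29*I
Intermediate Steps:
O = I*√2 (O = √(-2) = I*√2 ≈ 1.4142*I)
M(s) = I*√2
f = -37 (f = -7 - 30 = -37)
M(-11 - 1*(-9))*(-396 + √(252 + f)) = (I*√2)*(-396 + √(252 - 37)) = (I*√2)*(-396 + √215) = I*√2*(-396 + √215)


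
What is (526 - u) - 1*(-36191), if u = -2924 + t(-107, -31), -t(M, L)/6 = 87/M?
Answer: 4241065/107 ≈ 39636.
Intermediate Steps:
t(M, L) = -522/M
u = -312346/107 (u = -2924 - 522/(-107) = -2924 - 522*(-1/107) = -2924 + 522/107 = -312346/107 ≈ -2919.1)
(526 - u) - 1*(-36191) = (526 - 1*(-312346/107)) - 1*(-36191) = (526 + 312346/107) + 36191 = 368628/107 + 36191 = 4241065/107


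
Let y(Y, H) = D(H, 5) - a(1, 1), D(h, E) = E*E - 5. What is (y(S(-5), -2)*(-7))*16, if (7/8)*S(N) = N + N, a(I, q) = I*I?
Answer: -2128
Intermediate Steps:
a(I, q) = I²
D(h, E) = -5 + E² (D(h, E) = E² - 5 = -5 + E²)
S(N) = 16*N/7 (S(N) = 8*(N + N)/7 = 8*(2*N)/7 = 16*N/7)
y(Y, H) = 19 (y(Y, H) = (-5 + 5²) - 1*1² = (-5 + 25) - 1*1 = 20 - 1 = 19)
(y(S(-5), -2)*(-7))*16 = (19*(-7))*16 = -133*16 = -2128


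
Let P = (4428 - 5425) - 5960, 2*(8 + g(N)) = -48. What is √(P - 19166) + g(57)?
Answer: -32 + I*√26123 ≈ -32.0 + 161.63*I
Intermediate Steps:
g(N) = -32 (g(N) = -8 + (½)*(-48) = -8 - 24 = -32)
P = -6957 (P = -997 - 5960 = -6957)
√(P - 19166) + g(57) = √(-6957 - 19166) - 32 = √(-26123) - 32 = I*√26123 - 32 = -32 + I*√26123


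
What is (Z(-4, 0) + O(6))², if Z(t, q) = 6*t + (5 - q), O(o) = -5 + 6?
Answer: 324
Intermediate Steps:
O(o) = 1
Z(t, q) = 5 - q + 6*t
(Z(-4, 0) + O(6))² = ((5 - 1*0 + 6*(-4)) + 1)² = ((5 + 0 - 24) + 1)² = (-19 + 1)² = (-18)² = 324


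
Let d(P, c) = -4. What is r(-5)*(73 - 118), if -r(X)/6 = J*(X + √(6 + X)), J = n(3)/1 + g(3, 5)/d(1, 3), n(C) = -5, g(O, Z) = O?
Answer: 6210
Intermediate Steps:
J = -23/4 (J = -5/1 + 3/(-4) = -5*1 + 3*(-¼) = -5 - ¾ = -23/4 ≈ -5.7500)
r(X) = 69*X/2 + 69*√(6 + X)/2 (r(X) = -(-69)*(X + √(6 + X))/2 = -6*(-23*X/4 - 23*√(6 + X)/4) = 69*X/2 + 69*√(6 + X)/2)
r(-5)*(73 - 118) = ((69/2)*(-5) + 69*√(6 - 5)/2)*(73 - 118) = (-345/2 + 69*√1/2)*(-45) = (-345/2 + (69/2)*1)*(-45) = (-345/2 + 69/2)*(-45) = -138*(-45) = 6210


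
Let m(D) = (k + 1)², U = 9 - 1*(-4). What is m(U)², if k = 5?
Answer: 1296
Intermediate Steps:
U = 13 (U = 9 + 4 = 13)
m(D) = 36 (m(D) = (5 + 1)² = 6² = 36)
m(U)² = 36² = 1296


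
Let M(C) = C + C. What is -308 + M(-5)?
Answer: -318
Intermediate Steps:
M(C) = 2*C
-308 + M(-5) = -308 + 2*(-5) = -308 - 10 = -318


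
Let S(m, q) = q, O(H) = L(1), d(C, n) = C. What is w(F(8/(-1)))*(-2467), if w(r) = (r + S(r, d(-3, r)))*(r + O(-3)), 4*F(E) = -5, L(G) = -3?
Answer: -712963/16 ≈ -44560.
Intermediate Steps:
O(H) = -3
F(E) = -5/4 (F(E) = (¼)*(-5) = -5/4)
w(r) = (-3 + r)² (w(r) = (r - 3)*(r - 3) = (-3 + r)*(-3 + r) = (-3 + r)²)
w(F(8/(-1)))*(-2467) = (9 + (-5/4)² - 6*(-5/4))*(-2467) = (9 + 25/16 + 15/2)*(-2467) = (289/16)*(-2467) = -712963/16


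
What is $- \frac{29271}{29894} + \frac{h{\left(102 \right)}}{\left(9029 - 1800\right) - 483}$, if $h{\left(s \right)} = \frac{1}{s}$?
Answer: $- \frac{10070555519}{10284911124} \approx -0.97916$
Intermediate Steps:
$- \frac{29271}{29894} + \frac{h{\left(102 \right)}}{\left(9029 - 1800\right) - 483} = - \frac{29271}{29894} + \frac{1}{102 \left(\left(9029 - 1800\right) - 483\right)} = \left(-29271\right) \frac{1}{29894} + \frac{1}{102 \left(7229 - 483\right)} = - \frac{29271}{29894} + \frac{1}{102 \cdot 6746} = - \frac{29271}{29894} + \frac{1}{102} \cdot \frac{1}{6746} = - \frac{29271}{29894} + \frac{1}{688092} = - \frac{10070555519}{10284911124}$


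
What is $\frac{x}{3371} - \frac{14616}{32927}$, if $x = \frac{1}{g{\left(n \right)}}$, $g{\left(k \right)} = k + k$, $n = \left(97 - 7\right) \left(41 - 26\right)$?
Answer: $- \frac{133030414273}{299691675900} \approx -0.44389$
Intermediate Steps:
$n = 1350$ ($n = 90 \cdot 15 = 1350$)
$g{\left(k \right)} = 2 k$
$x = \frac{1}{2700}$ ($x = \frac{1}{2 \cdot 1350} = \frac{1}{2700} \approx 0.00037037$)
$\frac{x}{3371} - \frac{14616}{32927} = \frac{1}{2700 \cdot 3371} - \frac{14616}{32927} = \frac{1}{2700} \cdot \frac{1}{3371} - \frac{14616}{32927} = \frac{1}{9101700} - \frac{14616}{32927} = - \frac{133030414273}{299691675900}$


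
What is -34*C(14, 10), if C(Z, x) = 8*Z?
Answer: -3808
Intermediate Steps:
-34*C(14, 10) = -272*14 = -34*112 = -3808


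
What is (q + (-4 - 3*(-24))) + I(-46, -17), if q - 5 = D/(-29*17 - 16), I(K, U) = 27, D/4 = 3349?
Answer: 37504/509 ≈ 73.682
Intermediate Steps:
D = 13396 (D = 4*3349 = 13396)
q = -10851/509 (q = 5 + 13396/(-29*17 - 16) = 5 + 13396/(-493 - 16) = 5 + 13396/(-509) = 5 + 13396*(-1/509) = 5 - 13396/509 = -10851/509 ≈ -21.318)
(q + (-4 - 3*(-24))) + I(-46, -17) = (-10851/509 + (-4 - 3*(-24))) + 27 = (-10851/509 + (-4 + 72)) + 27 = (-10851/509 + 68) + 27 = 23761/509 + 27 = 37504/509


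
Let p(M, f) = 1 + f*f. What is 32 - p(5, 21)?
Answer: -410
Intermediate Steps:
p(M, f) = 1 + f²
32 - p(5, 21) = 32 - (1 + 21²) = 32 - (1 + 441) = 32 - 1*442 = 32 - 442 = -410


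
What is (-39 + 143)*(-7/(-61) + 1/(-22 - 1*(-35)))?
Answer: 1216/61 ≈ 19.934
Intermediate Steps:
(-39 + 143)*(-7/(-61) + 1/(-22 - 1*(-35))) = 104*(-7*(-1/61) + 1/(-22 + 35)) = 104*(7/61 + 1/13) = 104*(152/793) = 1216/61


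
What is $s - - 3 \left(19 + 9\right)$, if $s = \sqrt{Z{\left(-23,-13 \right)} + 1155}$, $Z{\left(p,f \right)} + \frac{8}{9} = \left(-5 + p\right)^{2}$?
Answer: $84 + \frac{\sqrt{17443}}{3} \approx 128.02$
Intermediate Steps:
$Z{\left(p,f \right)} = - \frac{8}{9} + \left(-5 + p\right)^{2}$
$s = \frac{\sqrt{17443}}{3}$ ($s = \sqrt{\left(- \frac{8}{9} + \left(-5 - 23\right)^{2}\right) + 1155} = \sqrt{\left(- \frac{8}{9} + \left(-28\right)^{2}\right) + 1155} = \sqrt{\left(- \frac{8}{9} + 784\right) + 1155} = \sqrt{\frac{7048}{9} + 1155} = \sqrt{\frac{17443}{9}} = \frac{\sqrt{17443}}{3} \approx 44.024$)
$s - - 3 \left(19 + 9\right) = \frac{\sqrt{17443}}{3} - - 3 \left(19 + 9\right) = \frac{\sqrt{17443}}{3} - \left(-3\right) 28 = \frac{\sqrt{17443}}{3} - -84 = \frac{\sqrt{17443}}{3} + 84 = 84 + \frac{\sqrt{17443}}{3}$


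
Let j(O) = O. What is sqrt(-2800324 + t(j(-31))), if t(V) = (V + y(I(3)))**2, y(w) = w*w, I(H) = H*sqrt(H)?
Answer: 2*I*sqrt(700077) ≈ 1673.4*I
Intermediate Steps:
I(H) = H**(3/2)
y(w) = w**2
t(V) = (27 + V)**2 (t(V) = (V + (3**(3/2))**2)**2 = (V + (3*sqrt(3))**2)**2 = (V + 27)**2 = (27 + V)**2)
sqrt(-2800324 + t(j(-31))) = sqrt(-2800324 + (27 - 31)**2) = sqrt(-2800324 + (-4)**2) = sqrt(-2800324 + 16) = sqrt(-2800308) = 2*I*sqrt(700077)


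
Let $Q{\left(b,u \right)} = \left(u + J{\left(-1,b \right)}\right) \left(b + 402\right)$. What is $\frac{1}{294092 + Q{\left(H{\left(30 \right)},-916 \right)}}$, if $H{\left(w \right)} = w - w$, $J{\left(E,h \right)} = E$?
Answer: $- \frac{1}{74542} \approx -1.3415 \cdot 10^{-5}$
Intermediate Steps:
$H{\left(w \right)} = 0$
$Q{\left(b,u \right)} = \left(-1 + u\right) \left(402 + b\right)$ ($Q{\left(b,u \right)} = \left(u - 1\right) \left(b + 402\right) = \left(-1 + u\right) \left(402 + b\right)$)
$\frac{1}{294092 + Q{\left(H{\left(30 \right)},-916 \right)}} = \frac{1}{294092 + \left(-402 - 0 + 402 \left(-916\right) + 0 \left(-916\right)\right)} = \frac{1}{294092 + \left(-402 + 0 - 368232 + 0\right)} = \frac{1}{294092 - 368634} = \frac{1}{-74542} = - \frac{1}{74542}$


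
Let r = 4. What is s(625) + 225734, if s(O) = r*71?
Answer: 226018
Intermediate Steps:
s(O) = 284 (s(O) = 4*71 = 284)
s(625) + 225734 = 284 + 225734 = 226018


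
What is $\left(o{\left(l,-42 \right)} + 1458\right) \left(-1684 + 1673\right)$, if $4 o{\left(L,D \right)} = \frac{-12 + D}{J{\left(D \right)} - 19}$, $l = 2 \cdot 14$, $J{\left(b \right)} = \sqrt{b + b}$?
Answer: $- \frac{14279463}{890} - \frac{297 i \sqrt{21}}{445} \approx -16044.0 - 3.0585 i$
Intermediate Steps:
$J{\left(b \right)} = \sqrt{2} \sqrt{b}$ ($J{\left(b \right)} = \sqrt{2 b} = \sqrt{2} \sqrt{b}$)
$l = 28$
$o{\left(L,D \right)} = \frac{-12 + D}{4 \left(-19 + \sqrt{2} \sqrt{D}\right)}$ ($o{\left(L,D \right)} = \frac{\left(-12 + D\right) \frac{1}{\sqrt{2} \sqrt{D} - 19}}{4} = \frac{\left(-12 + D\right) \frac{1}{-19 + \sqrt{2} \sqrt{D}}}{4} = \frac{\frac{1}{-19 + \sqrt{2} \sqrt{D}} \left(-12 + D\right)}{4} = \frac{-12 + D}{4 \left(-19 + \sqrt{2} \sqrt{D}\right)}$)
$\left(o{\left(l,-42 \right)} + 1458\right) \left(-1684 + 1673\right) = \left(\frac{-12 - 42}{4 \left(-19 + \sqrt{2} \sqrt{-42}\right)} + 1458\right) \left(-1684 + 1673\right) = \left(\frac{1}{4} \frac{1}{-19 + \sqrt{2} i \sqrt{42}} \left(-54\right) + 1458\right) \left(-11\right) = \left(\frac{1}{4} \frac{1}{-19 + 2 i \sqrt{21}} \left(-54\right) + 1458\right) \left(-11\right) = \left(- \frac{27}{2 \left(-19 + 2 i \sqrt{21}\right)} + 1458\right) \left(-11\right) = \left(1458 - \frac{27}{2 \left(-19 + 2 i \sqrt{21}\right)}\right) \left(-11\right) = -16038 + \frac{297}{2 \left(-19 + 2 i \sqrt{21}\right)}$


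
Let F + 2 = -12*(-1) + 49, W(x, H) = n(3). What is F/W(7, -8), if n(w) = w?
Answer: 59/3 ≈ 19.667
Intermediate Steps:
W(x, H) = 3
F = 59 (F = -2 + (-12*(-1) + 49) = -2 + (12 + 49) = -2 + 61 = 59)
F/W(7, -8) = 59/3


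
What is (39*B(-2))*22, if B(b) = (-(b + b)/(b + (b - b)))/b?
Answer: 858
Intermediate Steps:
B(b) = -2/b (B(b) = (-2*b/(b + 0))/b = (-2*b/b)/b = (-1*2)/b = -2/b)
(39*B(-2))*22 = (39*(-2/(-2)))*22 = (39*(-2*(-1/2)))*22 = (39*1)*22 = 39*22 = 858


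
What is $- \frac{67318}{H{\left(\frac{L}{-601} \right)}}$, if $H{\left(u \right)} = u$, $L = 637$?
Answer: $\frac{40458118}{637} \approx 63514.0$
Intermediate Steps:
$- \frac{67318}{H{\left(\frac{L}{-601} \right)}} = - \frac{67318}{637 \frac{1}{-601}} = - \frac{67318}{637 \left(- \frac{1}{601}\right)} = - \frac{67318}{- \frac{637}{601}} = \left(-67318\right) \left(- \frac{601}{637}\right) = \frac{40458118}{637}$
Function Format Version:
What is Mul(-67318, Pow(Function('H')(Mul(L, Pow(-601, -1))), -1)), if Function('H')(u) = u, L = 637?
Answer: Rational(40458118, 637) ≈ 63514.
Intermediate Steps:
Mul(-67318, Pow(Function('H')(Mul(L, Pow(-601, -1))), -1)) = Mul(-67318, Pow(Mul(637, Pow(-601, -1)), -1)) = Mul(-67318, Pow(Mul(637, Rational(-1, 601)), -1)) = Mul(-67318, Pow(Rational(-637, 601), -1)) = Mul(-67318, Rational(-601, 637)) = Rational(40458118, 637)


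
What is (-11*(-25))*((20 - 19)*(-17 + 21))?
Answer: 1100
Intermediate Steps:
(-11*(-25))*((20 - 19)*(-17 + 21)) = 275*(1*4) = 275*4 = 1100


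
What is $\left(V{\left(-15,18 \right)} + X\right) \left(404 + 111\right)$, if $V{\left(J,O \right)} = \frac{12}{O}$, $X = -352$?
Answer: $- \frac{542810}{3} \approx -1.8094 \cdot 10^{5}$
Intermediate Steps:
$\left(V{\left(-15,18 \right)} + X\right) \left(404 + 111\right) = \left(\frac{12}{18} - 352\right) \left(404 + 111\right) = \left(12 \cdot \frac{1}{18} - 352\right) 515 = \left(\frac{2}{3} - 352\right) 515 = \left(- \frac{1054}{3}\right) 515 = - \frac{542810}{3}$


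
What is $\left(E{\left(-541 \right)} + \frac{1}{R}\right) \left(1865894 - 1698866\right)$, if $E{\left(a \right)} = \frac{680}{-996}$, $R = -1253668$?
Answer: $- \frac{2966470297471}{26013611} \approx -1.1404 \cdot 10^{5}$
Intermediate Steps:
$E{\left(a \right)} = - \frac{170}{249}$ ($E{\left(a \right)} = 680 \left(- \frac{1}{996}\right) = - \frac{170}{249}$)
$\left(E{\left(-541 \right)} + \frac{1}{R}\right) \left(1865894 - 1698866\right) = \left(- \frac{170}{249} + \frac{1}{-1253668}\right) \left(1865894 - 1698866\right) = \left(- \frac{170}{249} - \frac{1}{1253668}\right) 167028 = \left(- \frac{213123809}{312163332}\right) 167028 = - \frac{2966470297471}{26013611}$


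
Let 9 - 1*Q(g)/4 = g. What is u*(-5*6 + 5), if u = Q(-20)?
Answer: -2900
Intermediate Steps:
Q(g) = 36 - 4*g
u = 116 (u = 36 - 4*(-20) = 36 + 80 = 116)
u*(-5*6 + 5) = 116*(-5*6 + 5) = 116*(-30 + 5) = 116*(-25) = -2900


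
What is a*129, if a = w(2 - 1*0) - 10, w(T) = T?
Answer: -1032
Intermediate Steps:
a = -8 (a = (2 - 1*0) - 10 = (2 + 0) - 10 = 2 - 10 = -8)
a*129 = -8*129 = -1032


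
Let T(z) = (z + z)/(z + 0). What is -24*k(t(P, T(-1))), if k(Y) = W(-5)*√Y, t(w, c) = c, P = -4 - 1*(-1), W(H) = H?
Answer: 120*√2 ≈ 169.71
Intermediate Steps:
T(z) = 2 (T(z) = (2*z)/z = 2)
P = -3 (P = -4 + 1 = -3)
k(Y) = -5*√Y
-24*k(t(P, T(-1))) = -(-120)*√2 = 120*√2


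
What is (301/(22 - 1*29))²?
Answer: 1849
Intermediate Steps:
(301/(22 - 1*29))² = (301/(22 - 29))² = (301/(-7))² = (301*(-⅐))² = (-43)² = 1849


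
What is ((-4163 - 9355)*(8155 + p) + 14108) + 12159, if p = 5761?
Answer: -188090221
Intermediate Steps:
((-4163 - 9355)*(8155 + p) + 14108) + 12159 = ((-4163 - 9355)*(8155 + 5761) + 14108) + 12159 = (-13518*13916 + 14108) + 12159 = (-188116488 + 14108) + 12159 = -188102380 + 12159 = -188090221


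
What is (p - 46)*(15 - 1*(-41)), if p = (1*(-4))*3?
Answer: -3248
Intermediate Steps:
p = -12 (p = -4*3 = -12)
(p - 46)*(15 - 1*(-41)) = (-12 - 46)*(15 - 1*(-41)) = -58*(15 + 41) = -58*56 = -3248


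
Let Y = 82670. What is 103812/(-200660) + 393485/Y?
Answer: 3518728103/829428110 ≈ 4.2424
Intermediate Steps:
103812/(-200660) + 393485/Y = 103812/(-200660) + 393485/82670 = 103812*(-1/200660) + 393485*(1/82670) = -25953/50165 + 78697/16534 = 3518728103/829428110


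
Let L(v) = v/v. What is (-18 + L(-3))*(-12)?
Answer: 204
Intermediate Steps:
L(v) = 1
(-18 + L(-3))*(-12) = (-18 + 1)*(-12) = -17*(-12) = 204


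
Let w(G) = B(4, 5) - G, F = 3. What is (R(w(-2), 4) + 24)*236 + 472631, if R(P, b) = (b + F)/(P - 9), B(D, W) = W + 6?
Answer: 478708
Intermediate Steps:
B(D, W) = 6 + W
w(G) = 11 - G (w(G) = (6 + 5) - G = 11 - G)
R(P, b) = (3 + b)/(-9 + P) (R(P, b) = (b + 3)/(P - 9) = (3 + b)/(-9 + P))
(R(w(-2), 4) + 24)*236 + 472631 = ((3 + 4)/(-9 + (11 - 1*(-2))) + 24)*236 + 472631 = (7/(-9 + (11 + 2)) + 24)*236 + 472631 = (7/(-9 + 13) + 24)*236 + 472631 = (7/4 + 24)*236 + 472631 = (103/4)*236 + 472631 = 6077 + 472631 = 478708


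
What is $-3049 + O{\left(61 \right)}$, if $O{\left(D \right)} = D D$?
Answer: $672$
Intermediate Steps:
$O{\left(D \right)} = D^{2}$
$-3049 + O{\left(61 \right)} = -3049 + 61^{2} = -3049 + 3721 = 672$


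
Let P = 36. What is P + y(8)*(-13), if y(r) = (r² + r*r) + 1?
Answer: -1641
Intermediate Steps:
y(r) = 1 + 2*r² (y(r) = (r² + r²) + 1 = 2*r² + 1 = 1 + 2*r²)
P + y(8)*(-13) = 36 + (1 + 2*8²)*(-13) = 36 + (1 + 2*64)*(-13) = 36 + (1 + 128)*(-13) = 36 + 129*(-13) = 36 - 1677 = -1641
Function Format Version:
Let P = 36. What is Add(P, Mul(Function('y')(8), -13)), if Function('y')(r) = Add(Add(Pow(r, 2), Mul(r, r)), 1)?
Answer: -1641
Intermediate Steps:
Function('y')(r) = Add(1, Mul(2, Pow(r, 2))) (Function('y')(r) = Add(Add(Pow(r, 2), Pow(r, 2)), 1) = Add(Mul(2, Pow(r, 2)), 1) = Add(1, Mul(2, Pow(r, 2))))
Add(P, Mul(Function('y')(8), -13)) = Add(36, Mul(Add(1, Mul(2, Pow(8, 2))), -13)) = Add(36, Mul(Add(1, Mul(2, 64)), -13)) = Add(36, Mul(Add(1, 128), -13)) = Add(36, Mul(129, -13)) = Add(36, -1677) = -1641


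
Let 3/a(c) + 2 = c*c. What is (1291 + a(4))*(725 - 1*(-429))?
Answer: 10430429/7 ≈ 1.4901e+6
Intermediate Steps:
a(c) = 3/(-2 + c²) (a(c) = 3/(-2 + c*c) = 3/(-2 + c²))
(1291 + a(4))*(725 - 1*(-429)) = (1291 + 3/(-2 + 4²))*(725 - 1*(-429)) = (1291 + 3/(-2 + 16))*(725 + 429) = (1291 + 3/14)*1154 = (18077/14)*1154 = 10430429/7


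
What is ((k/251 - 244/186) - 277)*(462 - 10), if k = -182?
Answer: -2944128668/23343 ≈ -1.2612e+5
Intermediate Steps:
((k/251 - 244/186) - 277)*(462 - 10) = ((-182/251 - 244/186) - 277)*(462 - 10) = ((-182*1/251 - 244*1/186) - 277)*452 = ((-182/251 - 122/93) - 277)*452 = (-47548/23343 - 277)*452 = -6513559/23343*452 = -2944128668/23343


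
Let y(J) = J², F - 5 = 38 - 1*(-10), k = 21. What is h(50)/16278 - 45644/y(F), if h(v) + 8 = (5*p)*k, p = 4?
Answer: -370917862/22862451 ≈ -16.224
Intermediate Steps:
F = 53 (F = 5 + (38 - 1*(-10)) = 5 + (38 + 10) = 5 + 48 = 53)
h(v) = 412 (h(v) = -8 + (5*4)*21 = -8 + 20*21 = -8 + 420 = 412)
h(50)/16278 - 45644/y(F) = 412/16278 - 45644/(53²) = 412*(1/16278) - 45644/2809 = 206/8139 - 45644*1/2809 = 206/8139 - 45644/2809 = -370917862/22862451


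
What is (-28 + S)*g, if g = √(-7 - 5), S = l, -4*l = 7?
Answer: -119*I*√3/2 ≈ -103.06*I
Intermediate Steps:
l = -7/4 (l = -¼*7 = -7/4 ≈ -1.7500)
S = -7/4 ≈ -1.7500
g = 2*I*√3 (g = √(-12) = 2*I*√3 ≈ 3.4641*I)
(-28 + S)*g = (-28 - 7/4)*(2*I*√3) = -119*I*√3/2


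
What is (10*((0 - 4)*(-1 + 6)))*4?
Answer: -800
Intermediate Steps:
(10*((0 - 4)*(-1 + 6)))*4 = (10*(-4*5))*4 = (10*(-20))*4 = -200*4 = -800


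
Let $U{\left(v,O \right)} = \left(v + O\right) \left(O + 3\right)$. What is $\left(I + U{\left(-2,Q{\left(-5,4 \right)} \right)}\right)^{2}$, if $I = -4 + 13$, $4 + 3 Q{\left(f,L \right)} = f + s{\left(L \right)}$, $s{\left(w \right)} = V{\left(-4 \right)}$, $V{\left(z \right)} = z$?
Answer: $\frac{24649}{81} \approx 304.31$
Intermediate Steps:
$s{\left(w \right)} = -4$
$Q{\left(f,L \right)} = - \frac{8}{3} + \frac{f}{3}$ ($Q{\left(f,L \right)} = - \frac{4}{3} + \frac{f - 4}{3} = - \frac{4}{3} + \frac{-4 + f}{3} = - \frac{4}{3} + \left(- \frac{4}{3} + \frac{f}{3}\right) = - \frac{8}{3} + \frac{f}{3}$)
$I = 9$
$U{\left(v,O \right)} = \left(3 + O\right) \left(O + v\right)$ ($U{\left(v,O \right)} = \left(O + v\right) \left(3 + O\right) = \left(3 + O\right) \left(O + v\right)$)
$\left(I + U{\left(-2,Q{\left(-5,4 \right)} \right)}\right)^{2} = \left(9 + \left(\left(- \frac{8}{3} + \frac{1}{3} \left(-5\right)\right)^{2} + 3 \left(- \frac{8}{3} + \frac{1}{3} \left(-5\right)\right) + 3 \left(-2\right) + \left(- \frac{8}{3} + \frac{1}{3} \left(-5\right)\right) \left(-2\right)\right)\right)^{2} = \left(9 + \left(\left(- \frac{8}{3} - \frac{5}{3}\right)^{2} + 3 \left(- \frac{8}{3} - \frac{5}{3}\right) - 6 + \left(- \frac{8}{3} - \frac{5}{3}\right) \left(-2\right)\right)\right)^{2} = \left(9 + \left(\left(- \frac{13}{3}\right)^{2} + 3 \left(- \frac{13}{3}\right) - 6 - - \frac{26}{3}\right)\right)^{2} = \left(9 + \left(\frac{169}{9} - 13 - 6 + \frac{26}{3}\right)\right)^{2} = \left(9 + \frac{76}{9}\right)^{2} = \left(\frac{157}{9}\right)^{2} = \frac{24649}{81}$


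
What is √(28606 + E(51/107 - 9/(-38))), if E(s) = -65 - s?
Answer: √471838177130/4066 ≈ 168.94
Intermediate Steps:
√(28606 + E(51/107 - 9/(-38))) = √(28606 + (-65 - (51/107 - 9/(-38)))) = √(28606 + (-65 - (51*(1/107) - 9*(-1/38)))) = √(28606 + (-65 - (51/107 + 9/38))) = √(28606 + (-65 - 1*2901/4066)) = √(28606 + (-65 - 2901/4066)) = √(28606 - 267191/4066) = √(116044805/4066) = √471838177130/4066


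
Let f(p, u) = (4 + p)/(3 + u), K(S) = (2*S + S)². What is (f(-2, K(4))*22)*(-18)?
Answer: -264/49 ≈ -5.3878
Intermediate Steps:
K(S) = 9*S² (K(S) = (3*S)² = 9*S²)
f(p, u) = (4 + p)/(3 + u)
(f(-2, K(4))*22)*(-18) = (((4 - 2)/(3 + 9*4²))*22)*(-18) = ((2/(3 + 9*16))*22)*(-18) = ((2/(3 + 144))*22)*(-18) = ((2/147)*22)*(-18) = (44/147)*(-18) = -264/49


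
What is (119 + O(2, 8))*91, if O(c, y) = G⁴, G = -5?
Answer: 67704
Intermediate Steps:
O(c, y) = 625 (O(c, y) = (-5)⁴ = 625)
(119 + O(2, 8))*91 = (119 + 625)*91 = 744*91 = 67704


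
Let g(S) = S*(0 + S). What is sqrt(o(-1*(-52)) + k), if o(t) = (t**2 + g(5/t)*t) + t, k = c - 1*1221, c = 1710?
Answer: sqrt(2193945)/26 ≈ 56.969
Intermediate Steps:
k = 489 (k = 1710 - 1*1221 = 1710 - 1221 = 489)
g(S) = S**2 (g(S) = S*S = S**2)
o(t) = t + t**2 + 25/t (o(t) = (t**2 + (5/t)**2*t) + t = (t**2 + (25/t**2)*t) + t = (t**2 + 25/t) + t = t + t**2 + 25/t)
sqrt(o(-1*(-52)) + k) = sqrt((-1*(-52) + (-1*(-52))**2 + 25/((-1*(-52)))) + 489) = sqrt((52 + 52**2 + 25/52) + 489) = sqrt((52 + 2704 + 25*(1/52)) + 489) = sqrt((52 + 2704 + 25/52) + 489) = sqrt(143337/52 + 489) = sqrt(168765/52) = sqrt(2193945)/26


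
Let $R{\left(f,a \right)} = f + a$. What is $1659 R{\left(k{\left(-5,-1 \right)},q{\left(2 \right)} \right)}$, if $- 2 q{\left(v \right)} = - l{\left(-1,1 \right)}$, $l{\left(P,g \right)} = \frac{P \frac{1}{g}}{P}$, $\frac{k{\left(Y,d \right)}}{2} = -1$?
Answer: $- \frac{4977}{2} \approx -2488.5$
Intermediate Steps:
$k{\left(Y,d \right)} = -2$ ($k{\left(Y,d \right)} = 2 \left(-1\right) = -2$)
$l{\left(P,g \right)} = \frac{1}{g}$
$q{\left(v \right)} = \frac{1}{2}$ ($q{\left(v \right)} = - \frac{\left(-1\right) 1^{-1}}{2} = - \frac{\left(-1\right) 1}{2} = \left(- \frac{1}{2}\right) \left(-1\right) = \frac{1}{2}$)
$R{\left(f,a \right)} = a + f$
$1659 R{\left(k{\left(-5,-1 \right)},q{\left(2 \right)} \right)} = 1659 \left(\frac{1}{2} - 2\right) = 1659 \left(- \frac{3}{2}\right) = - \frac{4977}{2}$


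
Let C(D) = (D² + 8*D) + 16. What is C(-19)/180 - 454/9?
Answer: -1771/36 ≈ -49.194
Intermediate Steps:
C(D) = 16 + D² + 8*D
C(-19)/180 - 454/9 = (16 + (-19)² + 8*(-19))/180 - 454/9 = (16 + 361 - 152)*(1/180) - 454*⅑ = 225*(1/180) - 454/9 = 5/4 - 454/9 = -1771/36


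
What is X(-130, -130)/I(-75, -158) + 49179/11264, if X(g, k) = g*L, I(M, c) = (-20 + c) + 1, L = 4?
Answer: 14561963/1993728 ≈ 7.3039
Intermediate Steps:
I(M, c) = -19 + c
X(g, k) = 4*g (X(g, k) = g*4 = 4*g)
X(-130, -130)/I(-75, -158) + 49179/11264 = (4*(-130))/(-19 - 158) + 49179/11264 = -520/(-177) + 49179*(1/11264) = -520*(-1/177) + 49179/11264 = 520/177 + 49179/11264 = 14561963/1993728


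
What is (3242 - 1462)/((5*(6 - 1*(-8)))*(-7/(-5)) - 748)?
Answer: -178/65 ≈ -2.7385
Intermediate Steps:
(3242 - 1462)/((5*(6 - 1*(-8)))*(-7/(-5)) - 748) = 1780/((5*(6 + 8))*(-7*(-⅕)) - 748) = 1780/((5*14)*(7/5) - 748) = 1780/(70*(7/5) - 748) = 1780/(98 - 748) = 1780/(-650) = 1780*(-1/650) = -178/65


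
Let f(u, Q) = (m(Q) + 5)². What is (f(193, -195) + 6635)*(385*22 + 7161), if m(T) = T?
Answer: 667990785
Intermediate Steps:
f(u, Q) = (5 + Q)² (f(u, Q) = (Q + 5)² = (5 + Q)²)
(f(193, -195) + 6635)*(385*22 + 7161) = ((5 - 195)² + 6635)*(385*22 + 7161) = ((-190)² + 6635)*(8470 + 7161) = (36100 + 6635)*15631 = 42735*15631 = 667990785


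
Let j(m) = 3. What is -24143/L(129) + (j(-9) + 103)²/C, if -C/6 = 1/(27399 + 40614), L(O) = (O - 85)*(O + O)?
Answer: -1445855200799/11352 ≈ -1.2737e+8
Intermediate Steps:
L(O) = 2*O*(-85 + O) (L(O) = (-85 + O)*(2*O) = 2*O*(-85 + O))
C = -2/22671 (C = -6/(27399 + 40614) = -6/68013 = -6*1/68013 = -2/22671 ≈ -8.8218e-5)
-24143/L(129) + (j(-9) + 103)²/C = -24143*1/(258*(-85 + 129)) + (3 + 103)²/(-2/22671) = -24143/(2*129*44) + 106²*(-22671/2) = -24143/11352 + 11236*(-22671/2) = -24143*1/11352 - 127365678 = -24143/11352 - 127365678 = -1445855200799/11352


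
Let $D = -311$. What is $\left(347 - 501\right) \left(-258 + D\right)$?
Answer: $87626$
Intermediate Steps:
$\left(347 - 501\right) \left(-258 + D\right) = \left(347 - 501\right) \left(-258 - 311\right) = \left(-154\right) \left(-569\right) = 87626$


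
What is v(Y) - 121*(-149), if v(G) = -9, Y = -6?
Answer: 18020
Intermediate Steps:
v(Y) - 121*(-149) = -9 - 121*(-149) = -9 + 18029 = 18020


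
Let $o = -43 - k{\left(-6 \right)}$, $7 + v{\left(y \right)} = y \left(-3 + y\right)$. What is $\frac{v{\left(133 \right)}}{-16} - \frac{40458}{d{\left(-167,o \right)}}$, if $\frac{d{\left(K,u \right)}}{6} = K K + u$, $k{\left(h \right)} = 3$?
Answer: $- \frac{481318457}{445488} \approx -1080.4$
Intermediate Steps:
$v{\left(y \right)} = -7 + y \left(-3 + y\right)$
$o = -46$ ($o = -43 - 3 = -46$)
$d{\left(K,u \right)} = 6 u + 6 K^{2}$ ($d{\left(K,u \right)} = 6 \left(K K + u\right) = 6 \left(K^{2} + u\right) = 6 \left(u + K^{2}\right) = 6 u + 6 K^{2}$)
$\frac{v{\left(133 \right)}}{-16} - \frac{40458}{d{\left(-167,o \right)}} = \frac{-7 + 133^{2} - 399}{-16} - \frac{40458}{6 \left(-46\right) + 6 \left(-167\right)^{2}} = \left(-7 + 17689 - 399\right) \left(- \frac{1}{16}\right) - \frac{40458}{-276 + 6 \cdot 27889} = 17283 \left(- \frac{1}{16}\right) - \frac{40458}{-276 + 167334} = - \frac{17283}{16} - \frac{40458}{167058} = - \frac{17283}{16} - \frac{6743}{27843} = - \frac{481318457}{445488}$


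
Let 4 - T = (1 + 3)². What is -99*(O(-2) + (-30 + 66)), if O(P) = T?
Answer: -2376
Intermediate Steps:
T = -12 (T = 4 - (1 + 3)² = 4 - 1*4² = 4 - 1*16 = 4 - 16 = -12)
O(P) = -12
-99*(O(-2) + (-30 + 66)) = -99*(-12 + (-30 + 66)) = -99*(-12 + 36) = -99*24 = -2376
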